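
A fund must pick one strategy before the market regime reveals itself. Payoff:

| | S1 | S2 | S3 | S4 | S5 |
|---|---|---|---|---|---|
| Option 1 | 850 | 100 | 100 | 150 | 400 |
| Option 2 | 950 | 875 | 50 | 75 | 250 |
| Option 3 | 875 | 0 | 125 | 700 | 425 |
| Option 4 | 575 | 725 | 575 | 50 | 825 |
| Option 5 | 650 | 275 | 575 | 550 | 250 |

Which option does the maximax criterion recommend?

Option 2

Row maxima: Option 1=850, Option 2=950, Option 3=875, Option 4=825, Option 5=650
Best best-case = 950 → Option 2.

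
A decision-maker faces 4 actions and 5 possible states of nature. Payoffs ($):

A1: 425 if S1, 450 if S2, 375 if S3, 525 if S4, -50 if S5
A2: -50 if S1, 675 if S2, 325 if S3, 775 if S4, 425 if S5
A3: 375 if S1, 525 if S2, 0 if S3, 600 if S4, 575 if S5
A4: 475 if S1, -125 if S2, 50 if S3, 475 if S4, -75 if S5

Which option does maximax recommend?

A2

Row maxima: A1=525, A2=775, A3=600, A4=475
Best best-case = 775 → A2.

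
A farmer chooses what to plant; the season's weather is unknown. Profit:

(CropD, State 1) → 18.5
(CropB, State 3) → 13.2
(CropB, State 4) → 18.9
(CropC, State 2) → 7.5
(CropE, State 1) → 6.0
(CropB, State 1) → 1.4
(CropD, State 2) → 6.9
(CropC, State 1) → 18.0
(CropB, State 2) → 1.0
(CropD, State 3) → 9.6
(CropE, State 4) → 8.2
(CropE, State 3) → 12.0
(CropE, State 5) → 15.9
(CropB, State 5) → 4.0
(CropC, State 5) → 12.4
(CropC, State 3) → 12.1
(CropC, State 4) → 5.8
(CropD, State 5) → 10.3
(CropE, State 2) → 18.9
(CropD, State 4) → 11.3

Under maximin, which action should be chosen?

Row minima: CropB=1.0, CropE=6.0, CropD=6.9, CropC=5.8
Best worst-case = 6.9 → CropD.

CropD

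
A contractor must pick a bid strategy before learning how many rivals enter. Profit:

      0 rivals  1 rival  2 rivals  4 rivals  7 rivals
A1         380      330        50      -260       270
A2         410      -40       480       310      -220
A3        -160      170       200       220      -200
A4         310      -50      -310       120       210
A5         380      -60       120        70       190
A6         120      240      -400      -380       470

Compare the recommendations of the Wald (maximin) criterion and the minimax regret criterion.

Row minima: A1=-260, A2=-220, A3=-200, A4=-310, A5=-60, A6=-400
Best worst-case = -60 → A5.
Column bests: 0 rivals=410, 1 rival=330, 2 rivals=480, 4 rivals=310, 7 rivals=470.
A1 regrets: 30, 0, 430, 570, 200 → max 570
A2 regrets: 0, 370, 0, 0, 690 → max 690
A3 regrets: 570, 160, 280, 90, 670 → max 670
A4 regrets: 100, 380, 790, 190, 260 → max 790
A5 regrets: 30, 390, 360, 240, 280 → max 390
A6 regrets: 290, 90, 880, 690, 0 → max 880
Smallest max regret = 390 → A5.

maximin → A5; minimax regret → A5 (agree)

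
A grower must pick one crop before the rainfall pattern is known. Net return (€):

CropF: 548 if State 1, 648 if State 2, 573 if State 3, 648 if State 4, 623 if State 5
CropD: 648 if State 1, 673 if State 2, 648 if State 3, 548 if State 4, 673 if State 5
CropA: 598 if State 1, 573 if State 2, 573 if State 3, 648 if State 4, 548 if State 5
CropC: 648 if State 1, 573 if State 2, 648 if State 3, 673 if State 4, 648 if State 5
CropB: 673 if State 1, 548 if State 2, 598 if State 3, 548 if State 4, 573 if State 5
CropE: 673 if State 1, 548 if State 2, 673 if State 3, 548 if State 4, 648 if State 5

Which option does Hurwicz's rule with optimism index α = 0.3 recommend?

CropF: 0.3·648 + 0.7·548 = 578
CropD: 0.3·673 + 0.7·548 = 585.5
CropA: 0.3·648 + 0.7·548 = 578
CropC: 0.3·673 + 0.7·573 = 603
CropB: 0.3·673 + 0.7·548 = 585.5
CropE: 0.3·673 + 0.7·548 = 585.5
Highest Hurwicz score = 603 → CropC.

CropC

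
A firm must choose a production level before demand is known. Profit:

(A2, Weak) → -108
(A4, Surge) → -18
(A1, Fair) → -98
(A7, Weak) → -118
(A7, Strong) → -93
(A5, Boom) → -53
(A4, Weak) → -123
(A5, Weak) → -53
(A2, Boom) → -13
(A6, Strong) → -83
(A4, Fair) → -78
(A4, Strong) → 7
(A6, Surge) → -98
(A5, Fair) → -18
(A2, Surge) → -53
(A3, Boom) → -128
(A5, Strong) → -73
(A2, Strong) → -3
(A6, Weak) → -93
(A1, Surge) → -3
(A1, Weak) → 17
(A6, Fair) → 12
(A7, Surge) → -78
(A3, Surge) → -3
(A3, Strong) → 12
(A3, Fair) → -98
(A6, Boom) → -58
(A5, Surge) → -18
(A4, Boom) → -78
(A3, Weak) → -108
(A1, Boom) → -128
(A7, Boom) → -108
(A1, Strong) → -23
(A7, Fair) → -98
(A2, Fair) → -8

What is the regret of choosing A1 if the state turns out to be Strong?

35

Best payoff under Strong is 12.
Regret = 12 − (-23) = 35.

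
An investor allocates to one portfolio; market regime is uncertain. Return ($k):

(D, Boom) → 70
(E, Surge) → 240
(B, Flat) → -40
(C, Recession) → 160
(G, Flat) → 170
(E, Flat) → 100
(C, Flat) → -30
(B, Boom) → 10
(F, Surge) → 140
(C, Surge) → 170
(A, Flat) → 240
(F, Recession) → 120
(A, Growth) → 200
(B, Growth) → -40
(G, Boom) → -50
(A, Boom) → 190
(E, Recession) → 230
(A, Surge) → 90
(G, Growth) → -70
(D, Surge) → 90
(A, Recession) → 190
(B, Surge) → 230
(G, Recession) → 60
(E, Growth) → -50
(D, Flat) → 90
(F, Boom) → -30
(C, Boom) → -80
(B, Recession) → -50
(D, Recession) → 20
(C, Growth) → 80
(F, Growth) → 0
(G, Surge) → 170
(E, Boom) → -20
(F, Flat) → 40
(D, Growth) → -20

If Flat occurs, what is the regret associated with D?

150

Best payoff under Flat is 240.
Regret = 240 − 90 = 150.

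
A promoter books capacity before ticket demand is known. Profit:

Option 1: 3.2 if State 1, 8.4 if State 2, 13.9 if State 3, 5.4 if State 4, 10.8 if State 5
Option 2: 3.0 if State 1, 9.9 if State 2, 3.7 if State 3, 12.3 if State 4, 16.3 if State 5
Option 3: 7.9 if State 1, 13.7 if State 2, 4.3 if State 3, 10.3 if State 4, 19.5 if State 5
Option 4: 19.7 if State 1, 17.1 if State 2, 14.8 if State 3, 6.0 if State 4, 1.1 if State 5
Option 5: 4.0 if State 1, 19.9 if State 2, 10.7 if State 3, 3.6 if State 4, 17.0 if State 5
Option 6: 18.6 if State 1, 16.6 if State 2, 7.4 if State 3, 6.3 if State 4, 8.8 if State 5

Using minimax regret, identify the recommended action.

Column bests: State 1=19.7, State 2=19.9, State 3=14.8, State 4=12.3, State 5=19.5.
Option 1 regrets: 16.5, 11.5, 0.9, 6.9, 8.7 → max 16.5
Option 2 regrets: 16.7, 10.0, 11.1, 0.0, 3.2 → max 16.7
Option 3 regrets: 11.8, 6.2, 10.5, 2.0, 0.0 → max 11.8
Option 4 regrets: 0.0, 2.8, 0.0, 6.3, 18.4 → max 18.4
Option 5 regrets: 15.7, 0.0, 4.1, 8.7, 2.5 → max 15.7
Option 6 regrets: 1.1, 3.3, 7.4, 6.0, 10.7 → max 10.7
Smallest max regret = 10.7 → Option 6.

Option 6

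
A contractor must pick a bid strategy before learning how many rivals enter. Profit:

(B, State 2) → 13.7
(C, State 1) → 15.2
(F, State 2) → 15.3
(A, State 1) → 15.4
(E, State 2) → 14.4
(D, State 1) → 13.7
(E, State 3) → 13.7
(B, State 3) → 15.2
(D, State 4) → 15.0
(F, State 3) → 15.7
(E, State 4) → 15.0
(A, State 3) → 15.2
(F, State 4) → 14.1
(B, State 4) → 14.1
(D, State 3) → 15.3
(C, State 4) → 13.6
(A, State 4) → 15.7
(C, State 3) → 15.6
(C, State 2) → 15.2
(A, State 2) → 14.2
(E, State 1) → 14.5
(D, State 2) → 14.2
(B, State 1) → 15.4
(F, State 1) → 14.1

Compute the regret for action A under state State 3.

0.5

Best payoff under State 3 is 15.7.
Regret = 15.7 − 15.2 = 0.5.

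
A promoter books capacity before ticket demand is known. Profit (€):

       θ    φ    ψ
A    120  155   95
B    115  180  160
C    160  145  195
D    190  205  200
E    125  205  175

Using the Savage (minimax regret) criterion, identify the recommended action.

Column bests: θ=190, φ=205, ψ=200.
A regrets: 70, 50, 105 → max 105
B regrets: 75, 25, 40 → max 75
C regrets: 30, 60, 5 → max 60
D regrets: 0, 0, 0 → max 0
E regrets: 65, 0, 25 → max 65
Smallest max regret = 0 → D.

D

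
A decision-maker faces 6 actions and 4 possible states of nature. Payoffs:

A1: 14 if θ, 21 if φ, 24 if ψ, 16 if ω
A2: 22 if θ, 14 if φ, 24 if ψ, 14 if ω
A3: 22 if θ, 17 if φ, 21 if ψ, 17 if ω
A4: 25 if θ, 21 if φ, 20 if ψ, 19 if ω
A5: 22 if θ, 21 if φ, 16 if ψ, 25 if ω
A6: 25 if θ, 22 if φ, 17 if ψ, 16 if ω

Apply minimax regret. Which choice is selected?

Column bests: θ=25, φ=22, ψ=24, ω=25.
A1 regrets: 11, 1, 0, 9 → max 11
A2 regrets: 3, 8, 0, 11 → max 11
A3 regrets: 3, 5, 3, 8 → max 8
A4 regrets: 0, 1, 4, 6 → max 6
A5 regrets: 3, 1, 8, 0 → max 8
A6 regrets: 0, 0, 7, 9 → max 9
Smallest max regret = 6 → A4.

A4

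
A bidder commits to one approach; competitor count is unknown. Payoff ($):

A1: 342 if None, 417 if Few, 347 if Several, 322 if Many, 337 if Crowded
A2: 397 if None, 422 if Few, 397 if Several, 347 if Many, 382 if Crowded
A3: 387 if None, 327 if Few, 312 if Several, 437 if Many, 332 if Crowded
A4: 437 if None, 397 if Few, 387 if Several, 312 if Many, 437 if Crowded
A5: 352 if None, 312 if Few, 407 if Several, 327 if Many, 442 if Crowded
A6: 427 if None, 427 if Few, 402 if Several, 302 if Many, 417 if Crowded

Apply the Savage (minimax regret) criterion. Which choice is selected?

Column bests: None=437, Few=427, Several=407, Many=437, Crowded=442.
A1 regrets: 95, 10, 60, 115, 105 → max 115
A2 regrets: 40, 5, 10, 90, 60 → max 90
A3 regrets: 50, 100, 95, 0, 110 → max 110
A4 regrets: 0, 30, 20, 125, 5 → max 125
A5 regrets: 85, 115, 0, 110, 0 → max 115
A6 regrets: 10, 0, 5, 135, 25 → max 135
Smallest max regret = 90 → A2.

A2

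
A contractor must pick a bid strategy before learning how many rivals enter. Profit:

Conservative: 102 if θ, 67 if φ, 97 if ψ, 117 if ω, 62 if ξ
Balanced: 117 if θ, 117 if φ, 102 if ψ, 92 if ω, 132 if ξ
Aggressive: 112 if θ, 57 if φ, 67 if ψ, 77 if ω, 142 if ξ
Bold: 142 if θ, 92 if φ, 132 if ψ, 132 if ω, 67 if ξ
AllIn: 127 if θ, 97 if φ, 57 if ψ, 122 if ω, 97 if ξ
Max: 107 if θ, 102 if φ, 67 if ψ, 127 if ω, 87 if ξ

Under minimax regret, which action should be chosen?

Balanced

Column bests: θ=142, φ=117, ψ=132, ω=132, ξ=142.
Conservative regrets: 40, 50, 35, 15, 80 → max 80
Balanced regrets: 25, 0, 30, 40, 10 → max 40
Aggressive regrets: 30, 60, 65, 55, 0 → max 65
Bold regrets: 0, 25, 0, 0, 75 → max 75
AllIn regrets: 15, 20, 75, 10, 45 → max 75
Max regrets: 35, 15, 65, 5, 55 → max 65
Smallest max regret = 40 → Balanced.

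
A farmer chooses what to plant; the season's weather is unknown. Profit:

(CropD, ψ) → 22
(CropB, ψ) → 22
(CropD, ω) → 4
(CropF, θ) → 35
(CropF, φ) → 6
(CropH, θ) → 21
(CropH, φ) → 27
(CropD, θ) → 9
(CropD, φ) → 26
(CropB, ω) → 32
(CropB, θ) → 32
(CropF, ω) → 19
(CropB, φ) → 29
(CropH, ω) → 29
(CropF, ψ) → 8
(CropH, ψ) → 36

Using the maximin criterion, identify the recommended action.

Row minima: CropB=22, CropH=21, CropD=4, CropF=6
Best worst-case = 22 → CropB.

CropB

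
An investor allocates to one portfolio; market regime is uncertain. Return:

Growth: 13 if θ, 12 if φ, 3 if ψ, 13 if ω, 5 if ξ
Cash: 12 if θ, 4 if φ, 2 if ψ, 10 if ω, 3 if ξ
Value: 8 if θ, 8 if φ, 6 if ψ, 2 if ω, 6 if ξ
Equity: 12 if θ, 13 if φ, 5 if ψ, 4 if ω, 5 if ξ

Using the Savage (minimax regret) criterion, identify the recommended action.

Growth

Column bests: θ=13, φ=13, ψ=6, ω=13, ξ=6.
Growth regrets: 0, 1, 3, 0, 1 → max 3
Cash regrets: 1, 9, 4, 3, 3 → max 9
Value regrets: 5, 5, 0, 11, 0 → max 11
Equity regrets: 1, 0, 1, 9, 1 → max 9
Smallest max regret = 3 → Growth.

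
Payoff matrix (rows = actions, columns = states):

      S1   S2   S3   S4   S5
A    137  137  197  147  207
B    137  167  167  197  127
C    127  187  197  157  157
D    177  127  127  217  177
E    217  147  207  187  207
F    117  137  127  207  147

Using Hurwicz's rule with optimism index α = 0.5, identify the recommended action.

A: 0.5·207 + 0.5·137 = 172
B: 0.5·197 + 0.5·127 = 162
C: 0.5·197 + 0.5·127 = 162
D: 0.5·217 + 0.5·127 = 172
E: 0.5·217 + 0.5·147 = 182
F: 0.5·207 + 0.5·117 = 162
Highest Hurwicz score = 182 → E.

E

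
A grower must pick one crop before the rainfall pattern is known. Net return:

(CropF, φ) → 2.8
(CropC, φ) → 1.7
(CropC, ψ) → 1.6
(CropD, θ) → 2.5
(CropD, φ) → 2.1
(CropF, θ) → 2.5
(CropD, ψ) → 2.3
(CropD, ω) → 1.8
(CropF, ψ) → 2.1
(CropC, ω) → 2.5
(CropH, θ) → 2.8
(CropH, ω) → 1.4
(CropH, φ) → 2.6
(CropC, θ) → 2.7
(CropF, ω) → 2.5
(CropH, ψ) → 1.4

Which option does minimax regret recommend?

CropF

Column bests: θ=2.8, φ=2.8, ψ=2.3, ω=2.5.
CropH regrets: 0.0, 0.2, 0.9, 1.1 → max 1.1
CropC regrets: 0.1, 1.1, 0.7, 0.0 → max 1.1
CropD regrets: 0.3, 0.7, 0.0, 0.7 → max 0.7
CropF regrets: 0.3, 0.0, 0.2, 0.0 → max 0.3
Smallest max regret = 0.3 → CropF.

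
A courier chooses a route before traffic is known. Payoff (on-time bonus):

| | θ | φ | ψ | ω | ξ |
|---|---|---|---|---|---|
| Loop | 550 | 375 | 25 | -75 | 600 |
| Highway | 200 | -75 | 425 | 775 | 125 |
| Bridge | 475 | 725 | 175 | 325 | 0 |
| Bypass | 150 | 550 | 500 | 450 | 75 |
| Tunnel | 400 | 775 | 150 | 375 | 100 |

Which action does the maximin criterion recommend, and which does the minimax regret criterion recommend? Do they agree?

maximin → Tunnel; minimax regret → Tunnel (agree)

Row minima: Loop=-75, Highway=-75, Bridge=0, Bypass=75, Tunnel=100
Best worst-case = 100 → Tunnel.
Column bests: θ=550, φ=775, ψ=500, ω=775, ξ=600.
Loop regrets: 0, 400, 475, 850, 0 → max 850
Highway regrets: 350, 850, 75, 0, 475 → max 850
Bridge regrets: 75, 50, 325, 450, 600 → max 600
Bypass regrets: 400, 225, 0, 325, 525 → max 525
Tunnel regrets: 150, 0, 350, 400, 500 → max 500
Smallest max regret = 500 → Tunnel.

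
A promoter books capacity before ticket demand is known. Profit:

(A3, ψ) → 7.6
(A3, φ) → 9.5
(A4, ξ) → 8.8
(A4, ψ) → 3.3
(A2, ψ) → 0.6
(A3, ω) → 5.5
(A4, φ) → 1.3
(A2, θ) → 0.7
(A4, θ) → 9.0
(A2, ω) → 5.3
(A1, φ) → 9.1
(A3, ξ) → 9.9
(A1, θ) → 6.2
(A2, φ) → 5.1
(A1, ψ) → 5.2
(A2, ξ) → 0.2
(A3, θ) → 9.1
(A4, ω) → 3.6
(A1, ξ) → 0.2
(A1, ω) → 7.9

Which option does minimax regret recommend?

A3

Column bests: θ=9.1, φ=9.5, ψ=7.6, ω=7.9, ξ=9.9.
A1 regrets: 2.9, 0.4, 2.4, 0.0, 9.7 → max 9.7
A2 regrets: 8.4, 4.4, 7.0, 2.6, 9.7 → max 9.7
A3 regrets: 0.0, 0.0, 0.0, 2.4, 0.0 → max 2.4
A4 regrets: 0.1, 8.2, 4.3, 4.3, 1.1 → max 8.2
Smallest max regret = 2.4 → A3.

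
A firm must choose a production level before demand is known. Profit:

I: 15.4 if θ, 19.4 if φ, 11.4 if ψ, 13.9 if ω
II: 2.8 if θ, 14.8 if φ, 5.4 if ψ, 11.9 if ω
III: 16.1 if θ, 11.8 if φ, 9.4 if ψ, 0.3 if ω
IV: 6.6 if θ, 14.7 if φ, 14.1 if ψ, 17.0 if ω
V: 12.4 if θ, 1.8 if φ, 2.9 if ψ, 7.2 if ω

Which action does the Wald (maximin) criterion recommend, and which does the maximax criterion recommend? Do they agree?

maximin → I; maximax → I (agree)

Row minima: I=11.4, II=2.8, III=0.3, IV=6.6, V=1.8
Best worst-case = 11.4 → I.
Row maxima: I=19.4, II=14.8, III=16.1, IV=17.0, V=12.4
Best best-case = 19.4 → I.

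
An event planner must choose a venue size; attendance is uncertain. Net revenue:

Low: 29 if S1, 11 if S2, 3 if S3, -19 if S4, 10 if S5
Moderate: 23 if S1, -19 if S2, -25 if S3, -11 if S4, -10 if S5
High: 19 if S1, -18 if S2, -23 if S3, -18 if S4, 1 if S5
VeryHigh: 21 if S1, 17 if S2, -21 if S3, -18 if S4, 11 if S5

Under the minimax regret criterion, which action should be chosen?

Low

Column bests: S1=29, S2=17, S3=3, S4=-11, S5=11.
Low regrets: 0, 6, 0, 8, 1 → max 8
Moderate regrets: 6, 36, 28, 0, 21 → max 36
High regrets: 10, 35, 26, 7, 10 → max 35
VeryHigh regrets: 8, 0, 24, 7, 0 → max 24
Smallest max regret = 8 → Low.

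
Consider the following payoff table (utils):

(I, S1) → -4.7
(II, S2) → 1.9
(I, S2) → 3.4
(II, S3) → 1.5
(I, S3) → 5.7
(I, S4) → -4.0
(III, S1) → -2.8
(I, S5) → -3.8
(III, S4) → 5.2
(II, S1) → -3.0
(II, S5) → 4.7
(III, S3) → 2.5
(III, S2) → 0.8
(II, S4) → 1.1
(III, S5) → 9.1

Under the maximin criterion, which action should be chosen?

III

Row minima: I=-4.7, II=-3.0, III=-2.8
Best worst-case = -2.8 → III.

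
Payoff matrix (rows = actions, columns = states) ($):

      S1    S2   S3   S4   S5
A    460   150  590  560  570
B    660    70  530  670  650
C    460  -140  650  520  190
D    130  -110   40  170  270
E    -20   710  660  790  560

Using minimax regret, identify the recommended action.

Column bests: S1=660, S2=710, S3=660, S4=790, S5=650.
A regrets: 200, 560, 70, 230, 80 → max 560
B regrets: 0, 640, 130, 120, 0 → max 640
C regrets: 200, 850, 10, 270, 460 → max 850
D regrets: 530, 820, 620, 620, 380 → max 820
E regrets: 680, 0, 0, 0, 90 → max 680
Smallest max regret = 560 → A.

A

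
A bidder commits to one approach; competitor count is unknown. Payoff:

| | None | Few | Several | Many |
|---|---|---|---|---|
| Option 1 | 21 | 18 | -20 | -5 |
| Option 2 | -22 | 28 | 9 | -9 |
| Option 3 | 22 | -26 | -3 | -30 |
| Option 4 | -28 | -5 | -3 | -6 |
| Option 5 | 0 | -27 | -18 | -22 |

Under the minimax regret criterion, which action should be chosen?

Column bests: None=22, Few=28, Several=9, Many=-5.
Option 1 regrets: 1, 10, 29, 0 → max 29
Option 2 regrets: 44, 0, 0, 4 → max 44
Option 3 regrets: 0, 54, 12, 25 → max 54
Option 4 regrets: 50, 33, 12, 1 → max 50
Option 5 regrets: 22, 55, 27, 17 → max 55
Smallest max regret = 29 → Option 1.

Option 1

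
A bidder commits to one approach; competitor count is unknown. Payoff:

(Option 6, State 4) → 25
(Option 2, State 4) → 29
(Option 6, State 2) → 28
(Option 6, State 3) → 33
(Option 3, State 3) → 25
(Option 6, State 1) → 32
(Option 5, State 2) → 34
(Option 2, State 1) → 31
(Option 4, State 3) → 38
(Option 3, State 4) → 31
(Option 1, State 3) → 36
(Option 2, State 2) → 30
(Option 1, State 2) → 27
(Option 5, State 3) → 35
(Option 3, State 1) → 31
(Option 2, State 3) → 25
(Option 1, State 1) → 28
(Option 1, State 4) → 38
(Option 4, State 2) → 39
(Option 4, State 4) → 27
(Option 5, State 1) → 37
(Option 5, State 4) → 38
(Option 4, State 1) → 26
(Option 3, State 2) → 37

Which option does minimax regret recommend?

Column bests: State 1=37, State 2=39, State 3=38, State 4=38.
Option 1 regrets: 9, 12, 2, 0 → max 12
Option 2 regrets: 6, 9, 13, 9 → max 13
Option 3 regrets: 6, 2, 13, 7 → max 13
Option 4 regrets: 11, 0, 0, 11 → max 11
Option 5 regrets: 0, 5, 3, 0 → max 5
Option 6 regrets: 5, 11, 5, 13 → max 13
Smallest max regret = 5 → Option 5.

Option 5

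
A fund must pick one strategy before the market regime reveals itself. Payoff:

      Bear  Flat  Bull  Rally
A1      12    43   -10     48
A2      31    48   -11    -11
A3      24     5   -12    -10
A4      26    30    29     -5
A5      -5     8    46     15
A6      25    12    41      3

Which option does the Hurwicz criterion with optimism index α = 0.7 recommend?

A1: 0.7·48 + 0.3·(-10) = 30.6
A2: 0.7·48 + 0.3·(-11) = 30.3
A3: 0.7·24 + 0.3·(-12) = 13.2
A4: 0.7·30 + 0.3·(-5) = 19.5
A5: 0.7·46 + 0.3·(-5) = 30.7
A6: 0.7·41 + 0.3·3 = 29.6
Highest Hurwicz score = 30.7 → A5.

A5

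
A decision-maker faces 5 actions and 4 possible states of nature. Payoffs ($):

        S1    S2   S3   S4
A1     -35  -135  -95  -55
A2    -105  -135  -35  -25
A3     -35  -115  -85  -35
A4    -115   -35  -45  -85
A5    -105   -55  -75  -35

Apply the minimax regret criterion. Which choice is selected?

A5

Column bests: S1=-35, S2=-35, S3=-35, S4=-25.
A1 regrets: 0, 100, 60, 30 → max 100
A2 regrets: 70, 100, 0, 0 → max 100
A3 regrets: 0, 80, 50, 10 → max 80
A4 regrets: 80, 0, 10, 60 → max 80
A5 regrets: 70, 20, 40, 10 → max 70
Smallest max regret = 70 → A5.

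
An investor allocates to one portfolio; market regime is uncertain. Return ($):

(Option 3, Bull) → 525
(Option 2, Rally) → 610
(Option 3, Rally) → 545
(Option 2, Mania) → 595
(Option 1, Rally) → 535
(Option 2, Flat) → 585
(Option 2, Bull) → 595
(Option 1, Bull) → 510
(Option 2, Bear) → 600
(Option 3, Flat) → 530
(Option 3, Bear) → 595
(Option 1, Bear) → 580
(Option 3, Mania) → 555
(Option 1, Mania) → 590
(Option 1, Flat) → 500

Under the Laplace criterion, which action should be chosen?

Row averages: Option 1=543, Option 2=597, Option 3=550
Highest average = 597 → Option 2.

Option 2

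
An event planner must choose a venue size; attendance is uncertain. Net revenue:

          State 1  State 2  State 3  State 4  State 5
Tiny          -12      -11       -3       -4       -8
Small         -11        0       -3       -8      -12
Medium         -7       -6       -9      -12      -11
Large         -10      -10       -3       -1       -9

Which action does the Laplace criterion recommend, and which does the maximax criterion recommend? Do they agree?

laplace → Large; maximax → Small (disagree)

Row averages: Tiny=-7.6, Small=-6.8, Medium=-9, Large=-6.6
Highest average = -6.6 → Large.
Row maxima: Tiny=-3, Small=0, Medium=-6, Large=-1
Best best-case = 0 → Small.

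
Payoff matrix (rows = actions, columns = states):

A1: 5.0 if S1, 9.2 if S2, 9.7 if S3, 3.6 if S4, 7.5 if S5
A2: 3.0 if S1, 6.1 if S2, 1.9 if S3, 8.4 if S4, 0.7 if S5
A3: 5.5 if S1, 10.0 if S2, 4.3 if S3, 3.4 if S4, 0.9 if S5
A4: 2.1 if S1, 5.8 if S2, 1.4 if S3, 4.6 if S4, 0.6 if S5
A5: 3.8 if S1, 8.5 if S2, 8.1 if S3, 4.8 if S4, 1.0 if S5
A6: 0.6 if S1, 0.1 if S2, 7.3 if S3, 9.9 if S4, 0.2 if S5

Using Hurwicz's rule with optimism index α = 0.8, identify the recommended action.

A1: 0.8·9.7 + 0.2·3.6 = 8.48
A2: 0.8·8.4 + 0.2·0.7 = 6.86
A3: 0.8·10.0 + 0.2·0.9 = 8.18
A4: 0.8·5.8 + 0.2·0.6 = 4.76
A5: 0.8·8.5 + 0.2·1.0 = 7
A6: 0.8·9.9 + 0.2·0.1 = 7.94
Highest Hurwicz score = 8.48 → A1.

A1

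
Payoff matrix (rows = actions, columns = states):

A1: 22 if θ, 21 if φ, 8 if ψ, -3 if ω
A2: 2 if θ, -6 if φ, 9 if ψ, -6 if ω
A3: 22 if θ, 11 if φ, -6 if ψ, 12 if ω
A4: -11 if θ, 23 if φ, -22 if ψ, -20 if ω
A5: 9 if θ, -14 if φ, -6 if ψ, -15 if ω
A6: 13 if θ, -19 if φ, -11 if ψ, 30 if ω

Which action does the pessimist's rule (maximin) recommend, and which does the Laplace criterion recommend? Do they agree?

maximin → A1; laplace → A1 (agree)

Row minima: A1=-3, A2=-6, A3=-6, A4=-22, A5=-15, A6=-19
Best worst-case = -3 → A1.
Row averages: A1=12, A2=-0.25, A3=9.75, A4=-7.5, A5=-6.5, A6=3.25
Highest average = 12 → A1.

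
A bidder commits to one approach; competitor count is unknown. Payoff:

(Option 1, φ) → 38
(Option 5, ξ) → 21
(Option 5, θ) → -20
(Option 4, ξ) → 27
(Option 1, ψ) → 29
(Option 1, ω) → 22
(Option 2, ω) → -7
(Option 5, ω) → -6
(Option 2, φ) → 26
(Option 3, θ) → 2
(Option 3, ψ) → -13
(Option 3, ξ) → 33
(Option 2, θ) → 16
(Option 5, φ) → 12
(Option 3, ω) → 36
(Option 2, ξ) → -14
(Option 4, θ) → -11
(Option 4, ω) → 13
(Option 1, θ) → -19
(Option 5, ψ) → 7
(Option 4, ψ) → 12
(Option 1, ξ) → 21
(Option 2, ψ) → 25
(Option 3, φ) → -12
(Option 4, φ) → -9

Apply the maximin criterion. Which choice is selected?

Option 4

Row minima: Option 1=-19, Option 2=-14, Option 3=-13, Option 4=-11, Option 5=-20
Best worst-case = -11 → Option 4.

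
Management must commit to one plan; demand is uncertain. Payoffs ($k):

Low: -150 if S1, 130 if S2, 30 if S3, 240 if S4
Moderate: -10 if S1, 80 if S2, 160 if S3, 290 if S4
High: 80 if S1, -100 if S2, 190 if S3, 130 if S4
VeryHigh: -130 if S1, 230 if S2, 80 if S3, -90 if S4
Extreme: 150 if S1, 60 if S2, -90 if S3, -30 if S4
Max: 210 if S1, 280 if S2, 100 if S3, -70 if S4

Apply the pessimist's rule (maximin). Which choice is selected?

Row minima: Low=-150, Moderate=-10, High=-100, VeryHigh=-130, Extreme=-90, Max=-70
Best worst-case = -10 → Moderate.

Moderate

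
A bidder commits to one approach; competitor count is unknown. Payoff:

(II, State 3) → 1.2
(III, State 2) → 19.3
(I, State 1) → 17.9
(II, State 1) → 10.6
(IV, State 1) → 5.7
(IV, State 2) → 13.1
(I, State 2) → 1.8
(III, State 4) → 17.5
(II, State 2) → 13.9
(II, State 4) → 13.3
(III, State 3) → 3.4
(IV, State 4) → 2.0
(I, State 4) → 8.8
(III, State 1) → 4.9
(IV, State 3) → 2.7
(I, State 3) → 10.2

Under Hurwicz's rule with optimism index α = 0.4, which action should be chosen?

I: 0.4·17.9 + 0.6·1.8 = 8.24
II: 0.4·13.9 + 0.6·1.2 = 6.28
III: 0.4·19.3 + 0.6·3.4 = 9.76
IV: 0.4·13.1 + 0.6·2.0 = 6.44
Highest Hurwicz score = 9.76 → III.

III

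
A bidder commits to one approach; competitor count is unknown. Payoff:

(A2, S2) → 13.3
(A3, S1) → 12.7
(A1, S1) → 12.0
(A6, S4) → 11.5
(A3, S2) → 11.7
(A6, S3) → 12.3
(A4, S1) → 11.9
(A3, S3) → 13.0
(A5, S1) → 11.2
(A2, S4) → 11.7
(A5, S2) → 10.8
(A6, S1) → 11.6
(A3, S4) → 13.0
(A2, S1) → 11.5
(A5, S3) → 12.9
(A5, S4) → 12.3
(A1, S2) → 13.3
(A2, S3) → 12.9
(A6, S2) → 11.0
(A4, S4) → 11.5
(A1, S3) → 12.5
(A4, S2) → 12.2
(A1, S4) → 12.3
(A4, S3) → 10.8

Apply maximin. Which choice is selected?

A1

Row minima: A1=12.0, A2=11.5, A3=11.7, A4=10.8, A5=10.8, A6=11.0
Best worst-case = 12.0 → A1.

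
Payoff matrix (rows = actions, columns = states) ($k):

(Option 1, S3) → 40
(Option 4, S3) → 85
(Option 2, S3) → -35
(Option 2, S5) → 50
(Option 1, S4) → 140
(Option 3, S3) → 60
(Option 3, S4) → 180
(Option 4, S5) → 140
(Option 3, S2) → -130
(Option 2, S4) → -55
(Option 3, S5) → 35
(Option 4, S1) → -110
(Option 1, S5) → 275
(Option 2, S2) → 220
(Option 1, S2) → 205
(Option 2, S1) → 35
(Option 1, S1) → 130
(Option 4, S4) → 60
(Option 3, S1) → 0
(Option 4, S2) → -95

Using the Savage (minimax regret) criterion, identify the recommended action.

Column bests: S1=130, S2=220, S3=85, S4=180, S5=275.
Option 1 regrets: 0, 15, 45, 40, 0 → max 45
Option 2 regrets: 95, 0, 120, 235, 225 → max 235
Option 3 regrets: 130, 350, 25, 0, 240 → max 350
Option 4 regrets: 240, 315, 0, 120, 135 → max 315
Smallest max regret = 45 → Option 1.

Option 1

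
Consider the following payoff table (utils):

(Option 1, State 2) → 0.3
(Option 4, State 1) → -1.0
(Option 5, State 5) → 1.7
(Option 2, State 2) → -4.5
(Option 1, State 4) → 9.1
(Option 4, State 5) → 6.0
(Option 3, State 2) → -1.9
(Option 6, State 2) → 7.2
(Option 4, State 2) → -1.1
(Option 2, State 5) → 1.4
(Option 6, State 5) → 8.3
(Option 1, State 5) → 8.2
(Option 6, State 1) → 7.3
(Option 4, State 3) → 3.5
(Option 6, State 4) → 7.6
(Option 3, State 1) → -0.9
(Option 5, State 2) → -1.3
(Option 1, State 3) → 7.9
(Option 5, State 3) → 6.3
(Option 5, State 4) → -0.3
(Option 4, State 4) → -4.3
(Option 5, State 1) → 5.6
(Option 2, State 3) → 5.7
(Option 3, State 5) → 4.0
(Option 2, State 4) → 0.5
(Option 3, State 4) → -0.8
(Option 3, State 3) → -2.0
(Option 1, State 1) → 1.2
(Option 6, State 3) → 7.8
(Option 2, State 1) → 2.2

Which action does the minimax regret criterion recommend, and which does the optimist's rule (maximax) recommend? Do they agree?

minimax regret → Option 6; maximax → Option 1 (disagree)

Column bests: State 1=7.3, State 2=7.2, State 3=7.9, State 4=9.1, State 5=8.3.
Option 1 regrets: 6.1, 6.9, 0.0, 0.0, 0.1 → max 6.9
Option 2 regrets: 5.1, 11.7, 2.2, 8.6, 6.9 → max 11.7
Option 3 regrets: 8.2, 9.1, 9.9, 9.9, 4.3 → max 9.9
Option 4 regrets: 8.3, 8.3, 4.4, 13.4, 2.3 → max 13.4
Option 5 regrets: 1.7, 8.5, 1.6, 9.4, 6.6 → max 9.4
Option 6 regrets: 0.0, 0.0, 0.1, 1.5, 0.0 → max 1.5
Smallest max regret = 1.5 → Option 6.
Row maxima: Option 1=9.1, Option 2=5.7, Option 3=4.0, Option 4=6.0, Option 5=6.3, Option 6=8.3
Best best-case = 9.1 → Option 1.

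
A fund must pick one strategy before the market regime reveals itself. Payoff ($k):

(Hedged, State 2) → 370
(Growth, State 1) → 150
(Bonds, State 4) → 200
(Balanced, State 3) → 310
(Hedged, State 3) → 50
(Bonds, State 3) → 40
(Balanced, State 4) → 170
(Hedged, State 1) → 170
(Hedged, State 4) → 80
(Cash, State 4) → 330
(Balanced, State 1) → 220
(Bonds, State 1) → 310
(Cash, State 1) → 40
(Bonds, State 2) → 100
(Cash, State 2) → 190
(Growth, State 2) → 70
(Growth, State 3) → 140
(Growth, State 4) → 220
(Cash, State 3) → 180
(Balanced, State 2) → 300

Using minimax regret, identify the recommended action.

Column bests: State 1=310, State 2=370, State 3=310, State 4=330.
Growth regrets: 160, 300, 170, 110 → max 300
Cash regrets: 270, 180, 130, 0 → max 270
Hedged regrets: 140, 0, 260, 250 → max 260
Balanced regrets: 90, 70, 0, 160 → max 160
Bonds regrets: 0, 270, 270, 130 → max 270
Smallest max regret = 160 → Balanced.

Balanced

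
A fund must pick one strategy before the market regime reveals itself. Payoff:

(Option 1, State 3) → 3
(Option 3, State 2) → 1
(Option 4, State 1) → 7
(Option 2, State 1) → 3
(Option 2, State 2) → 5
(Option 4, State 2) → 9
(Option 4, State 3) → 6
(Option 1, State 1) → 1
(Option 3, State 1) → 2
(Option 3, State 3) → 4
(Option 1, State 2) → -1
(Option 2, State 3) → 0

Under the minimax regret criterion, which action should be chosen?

Column bests: State 1=7, State 2=9, State 3=6.
Option 1 regrets: 6, 10, 3 → max 10
Option 2 regrets: 4, 4, 6 → max 6
Option 3 regrets: 5, 8, 2 → max 8
Option 4 regrets: 0, 0, 0 → max 0
Smallest max regret = 0 → Option 4.

Option 4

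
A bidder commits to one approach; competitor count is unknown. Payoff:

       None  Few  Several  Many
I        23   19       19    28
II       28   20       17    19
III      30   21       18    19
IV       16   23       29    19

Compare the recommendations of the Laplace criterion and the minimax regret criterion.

laplace → I; minimax regret → I (agree)

Row averages: I=22.25, II=21, III=22, IV=21.75
Highest average = 22.25 → I.
Column bests: None=30, Few=23, Several=29, Many=28.
I regrets: 7, 4, 10, 0 → max 10
II regrets: 2, 3, 12, 9 → max 12
III regrets: 0, 2, 11, 9 → max 11
IV regrets: 14, 0, 0, 9 → max 14
Smallest max regret = 10 → I.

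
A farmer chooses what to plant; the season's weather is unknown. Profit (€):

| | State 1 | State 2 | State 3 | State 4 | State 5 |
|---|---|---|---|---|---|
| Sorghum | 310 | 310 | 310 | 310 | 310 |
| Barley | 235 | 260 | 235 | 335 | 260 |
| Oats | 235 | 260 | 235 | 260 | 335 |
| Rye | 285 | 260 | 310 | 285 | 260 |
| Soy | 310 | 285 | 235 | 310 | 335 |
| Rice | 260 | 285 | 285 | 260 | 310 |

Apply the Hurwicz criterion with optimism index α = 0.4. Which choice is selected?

Sorghum

Sorghum: 0.4·310 + 0.6·310 = 310
Barley: 0.4·335 + 0.6·235 = 275
Oats: 0.4·335 + 0.6·235 = 275
Rye: 0.4·310 + 0.6·260 = 280
Soy: 0.4·335 + 0.6·235 = 275
Rice: 0.4·310 + 0.6·260 = 280
Highest Hurwicz score = 310 → Sorghum.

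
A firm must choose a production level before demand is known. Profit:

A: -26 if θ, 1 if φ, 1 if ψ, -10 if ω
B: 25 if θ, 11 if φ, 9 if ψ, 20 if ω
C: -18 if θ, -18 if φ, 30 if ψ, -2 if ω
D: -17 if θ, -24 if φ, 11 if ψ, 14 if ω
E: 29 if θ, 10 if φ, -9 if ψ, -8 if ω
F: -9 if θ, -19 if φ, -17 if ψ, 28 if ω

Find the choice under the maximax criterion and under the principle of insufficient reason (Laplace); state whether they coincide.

Row maxima: A=1, B=25, C=30, D=14, E=29, F=28
Best best-case = 30 → C.
Row averages: A=-8.5, B=16.25, C=-2, D=-4, E=5.5, F=-4.25
Highest average = 16.25 → B.

maximax → C; laplace → B (disagree)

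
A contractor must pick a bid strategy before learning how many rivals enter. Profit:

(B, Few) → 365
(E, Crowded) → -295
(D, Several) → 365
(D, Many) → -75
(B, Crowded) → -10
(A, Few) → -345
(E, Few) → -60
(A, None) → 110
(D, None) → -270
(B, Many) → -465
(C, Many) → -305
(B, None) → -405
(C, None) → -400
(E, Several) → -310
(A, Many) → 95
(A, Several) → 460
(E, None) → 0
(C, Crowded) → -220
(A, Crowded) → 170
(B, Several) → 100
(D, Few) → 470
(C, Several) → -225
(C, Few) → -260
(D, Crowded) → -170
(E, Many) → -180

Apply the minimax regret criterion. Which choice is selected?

D

Column bests: None=110, Few=470, Several=460, Many=95, Crowded=170.
A regrets: 0, 815, 0, 0, 0 → max 815
B regrets: 515, 105, 360, 560, 180 → max 560
C regrets: 510, 730, 685, 400, 390 → max 730
D regrets: 380, 0, 95, 170, 340 → max 380
E regrets: 110, 530, 770, 275, 465 → max 770
Smallest max regret = 380 → D.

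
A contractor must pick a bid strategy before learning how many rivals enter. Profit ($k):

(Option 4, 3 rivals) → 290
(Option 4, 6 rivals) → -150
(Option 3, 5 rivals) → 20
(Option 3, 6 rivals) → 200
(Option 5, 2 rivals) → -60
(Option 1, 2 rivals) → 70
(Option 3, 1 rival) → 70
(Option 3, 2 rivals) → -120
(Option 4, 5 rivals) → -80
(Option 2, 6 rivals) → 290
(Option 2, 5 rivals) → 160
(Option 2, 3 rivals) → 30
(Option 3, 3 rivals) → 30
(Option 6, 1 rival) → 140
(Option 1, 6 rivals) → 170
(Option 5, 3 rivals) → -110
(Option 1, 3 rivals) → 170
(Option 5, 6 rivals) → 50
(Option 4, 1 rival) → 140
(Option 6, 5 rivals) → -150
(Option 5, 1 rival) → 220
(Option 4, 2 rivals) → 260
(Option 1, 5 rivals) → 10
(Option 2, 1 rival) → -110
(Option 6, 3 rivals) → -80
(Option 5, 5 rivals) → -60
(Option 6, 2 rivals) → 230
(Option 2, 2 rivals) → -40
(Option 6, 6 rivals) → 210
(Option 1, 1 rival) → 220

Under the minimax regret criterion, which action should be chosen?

Column bests: 1 rival=220, 2 rivals=260, 3 rivals=290, 5 rivals=160, 6 rivals=290.
Option 1 regrets: 0, 190, 120, 150, 120 → max 190
Option 2 regrets: 330, 300, 260, 0, 0 → max 330
Option 3 regrets: 150, 380, 260, 140, 90 → max 380
Option 4 regrets: 80, 0, 0, 240, 440 → max 440
Option 5 regrets: 0, 320, 400, 220, 240 → max 400
Option 6 regrets: 80, 30, 370, 310, 80 → max 370
Smallest max regret = 190 → Option 1.

Option 1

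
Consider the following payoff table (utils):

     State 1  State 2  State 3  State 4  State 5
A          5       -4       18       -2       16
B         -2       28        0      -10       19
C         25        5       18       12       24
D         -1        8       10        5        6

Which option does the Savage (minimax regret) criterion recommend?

C

Column bests: State 1=25, State 2=28, State 3=18, State 4=12, State 5=24.
A regrets: 20, 32, 0, 14, 8 → max 32
B regrets: 27, 0, 18, 22, 5 → max 27
C regrets: 0, 23, 0, 0, 0 → max 23
D regrets: 26, 20, 8, 7, 18 → max 26
Smallest max regret = 23 → C.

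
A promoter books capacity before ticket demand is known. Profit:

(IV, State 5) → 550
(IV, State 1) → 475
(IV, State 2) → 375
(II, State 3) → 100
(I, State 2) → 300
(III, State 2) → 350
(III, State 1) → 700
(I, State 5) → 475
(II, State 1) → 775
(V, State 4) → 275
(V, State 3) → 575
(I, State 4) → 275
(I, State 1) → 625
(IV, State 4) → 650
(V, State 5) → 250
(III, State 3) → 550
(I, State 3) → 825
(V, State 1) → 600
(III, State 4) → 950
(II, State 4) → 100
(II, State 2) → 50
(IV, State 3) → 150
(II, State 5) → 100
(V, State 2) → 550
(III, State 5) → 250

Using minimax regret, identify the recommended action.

III

Column bests: State 1=775, State 2=550, State 3=825, State 4=950, State 5=550.
I regrets: 150, 250, 0, 675, 75 → max 675
II regrets: 0, 500, 725, 850, 450 → max 850
III regrets: 75, 200, 275, 0, 300 → max 300
IV regrets: 300, 175, 675, 300, 0 → max 675
V regrets: 175, 0, 250, 675, 300 → max 675
Smallest max regret = 300 → III.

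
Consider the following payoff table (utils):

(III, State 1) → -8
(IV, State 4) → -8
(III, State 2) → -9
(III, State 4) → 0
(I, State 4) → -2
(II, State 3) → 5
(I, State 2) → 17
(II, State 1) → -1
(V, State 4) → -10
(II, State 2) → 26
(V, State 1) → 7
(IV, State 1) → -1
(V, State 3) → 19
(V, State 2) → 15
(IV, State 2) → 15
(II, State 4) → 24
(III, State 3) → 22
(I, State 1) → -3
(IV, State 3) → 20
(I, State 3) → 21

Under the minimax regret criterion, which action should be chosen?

Column bests: State 1=7, State 2=26, State 3=22, State 4=24.
I regrets: 10, 9, 1, 26 → max 26
II regrets: 8, 0, 17, 0 → max 17
III regrets: 15, 35, 0, 24 → max 35
IV regrets: 8, 11, 2, 32 → max 32
V regrets: 0, 11, 3, 34 → max 34
Smallest max regret = 17 → II.

II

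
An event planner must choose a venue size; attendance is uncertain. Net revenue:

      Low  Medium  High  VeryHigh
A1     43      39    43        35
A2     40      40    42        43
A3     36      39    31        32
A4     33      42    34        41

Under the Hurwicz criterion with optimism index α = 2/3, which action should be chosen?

A1: 2/3·43 + 1/3·35 = 121/3
A2: 2/3·43 + 1/3·40 = 42
A3: 2/3·39 + 1/3·31 = 109/3
A4: 2/3·42 + 1/3·33 = 39
Highest Hurwicz score = 42 → A2.

A2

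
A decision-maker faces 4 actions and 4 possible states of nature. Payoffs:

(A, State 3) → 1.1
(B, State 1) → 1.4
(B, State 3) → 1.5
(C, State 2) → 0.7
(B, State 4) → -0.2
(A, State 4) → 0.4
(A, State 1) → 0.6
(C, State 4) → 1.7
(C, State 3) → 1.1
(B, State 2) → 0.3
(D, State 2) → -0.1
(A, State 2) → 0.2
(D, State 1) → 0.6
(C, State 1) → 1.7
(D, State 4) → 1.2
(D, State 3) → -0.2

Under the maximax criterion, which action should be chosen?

Row maxima: A=1.1, B=1.5, C=1.7, D=1.2
Best best-case = 1.7 → C.

C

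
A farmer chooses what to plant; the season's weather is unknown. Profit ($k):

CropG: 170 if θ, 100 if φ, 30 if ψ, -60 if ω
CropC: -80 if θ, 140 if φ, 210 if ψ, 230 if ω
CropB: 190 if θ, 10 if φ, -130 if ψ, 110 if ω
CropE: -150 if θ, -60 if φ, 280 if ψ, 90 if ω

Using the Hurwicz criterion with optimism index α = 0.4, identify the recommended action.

CropG: 0.4·170 + 0.6·(-60) = 32
CropC: 0.4·230 + 0.6·(-80) = 44
CropB: 0.4·190 + 0.6·(-130) = -2
CropE: 0.4·280 + 0.6·(-150) = 22
Highest Hurwicz score = 44 → CropC.

CropC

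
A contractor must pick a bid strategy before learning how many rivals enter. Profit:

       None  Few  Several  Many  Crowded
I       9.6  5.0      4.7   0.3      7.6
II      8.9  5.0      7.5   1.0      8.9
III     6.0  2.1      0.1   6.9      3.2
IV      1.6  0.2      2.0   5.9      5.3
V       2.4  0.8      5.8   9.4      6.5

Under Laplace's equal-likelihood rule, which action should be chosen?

Row averages: I=5.44, II=6.26, III=3.66, IV=3, V=4.98
Highest average = 6.26 → II.

II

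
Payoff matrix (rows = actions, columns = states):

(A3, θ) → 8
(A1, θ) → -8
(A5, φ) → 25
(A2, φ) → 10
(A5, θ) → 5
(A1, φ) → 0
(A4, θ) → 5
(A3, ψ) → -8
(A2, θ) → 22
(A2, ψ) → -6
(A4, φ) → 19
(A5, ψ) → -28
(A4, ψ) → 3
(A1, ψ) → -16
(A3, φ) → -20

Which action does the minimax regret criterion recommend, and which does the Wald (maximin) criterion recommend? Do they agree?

Column bests: θ=22, φ=25, ψ=3.
A1 regrets: 30, 25, 19 → max 30
A2 regrets: 0, 15, 9 → max 15
A3 regrets: 14, 45, 11 → max 45
A4 regrets: 17, 6, 0 → max 17
A5 regrets: 17, 0, 31 → max 31
Smallest max regret = 15 → A2.
Row minima: A1=-16, A2=-6, A3=-20, A4=3, A5=-28
Best worst-case = 3 → A4.

minimax regret → A2; maximin → A4 (disagree)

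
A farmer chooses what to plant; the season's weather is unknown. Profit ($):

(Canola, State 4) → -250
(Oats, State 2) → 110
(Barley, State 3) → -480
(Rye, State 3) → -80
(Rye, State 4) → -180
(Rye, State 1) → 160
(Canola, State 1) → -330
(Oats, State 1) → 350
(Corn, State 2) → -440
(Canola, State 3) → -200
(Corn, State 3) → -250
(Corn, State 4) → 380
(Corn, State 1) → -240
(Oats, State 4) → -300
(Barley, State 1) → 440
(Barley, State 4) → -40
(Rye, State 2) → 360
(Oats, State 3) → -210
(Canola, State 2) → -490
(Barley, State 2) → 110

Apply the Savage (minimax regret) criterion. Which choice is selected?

Column bests: State 1=440, State 2=360, State 3=-80, State 4=380.
Oats regrets: 90, 250, 130, 680 → max 680
Barley regrets: 0, 250, 400, 420 → max 420
Corn regrets: 680, 800, 170, 0 → max 800
Rye regrets: 280, 0, 0, 560 → max 560
Canola regrets: 770, 850, 120, 630 → max 850
Smallest max regret = 420 → Barley.

Barley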